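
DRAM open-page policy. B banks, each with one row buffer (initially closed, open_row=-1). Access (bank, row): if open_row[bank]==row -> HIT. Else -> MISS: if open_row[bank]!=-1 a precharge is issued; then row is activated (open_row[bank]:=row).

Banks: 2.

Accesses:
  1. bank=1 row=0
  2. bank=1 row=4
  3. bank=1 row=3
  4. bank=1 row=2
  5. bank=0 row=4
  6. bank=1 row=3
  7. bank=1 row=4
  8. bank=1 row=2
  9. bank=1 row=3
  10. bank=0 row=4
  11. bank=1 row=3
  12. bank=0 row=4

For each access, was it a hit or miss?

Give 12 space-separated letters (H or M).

Acc 1: bank1 row0 -> MISS (open row0); precharges=0
Acc 2: bank1 row4 -> MISS (open row4); precharges=1
Acc 3: bank1 row3 -> MISS (open row3); precharges=2
Acc 4: bank1 row2 -> MISS (open row2); precharges=3
Acc 5: bank0 row4 -> MISS (open row4); precharges=3
Acc 6: bank1 row3 -> MISS (open row3); precharges=4
Acc 7: bank1 row4 -> MISS (open row4); precharges=5
Acc 8: bank1 row2 -> MISS (open row2); precharges=6
Acc 9: bank1 row3 -> MISS (open row3); precharges=7
Acc 10: bank0 row4 -> HIT
Acc 11: bank1 row3 -> HIT
Acc 12: bank0 row4 -> HIT

Answer: M M M M M M M M M H H H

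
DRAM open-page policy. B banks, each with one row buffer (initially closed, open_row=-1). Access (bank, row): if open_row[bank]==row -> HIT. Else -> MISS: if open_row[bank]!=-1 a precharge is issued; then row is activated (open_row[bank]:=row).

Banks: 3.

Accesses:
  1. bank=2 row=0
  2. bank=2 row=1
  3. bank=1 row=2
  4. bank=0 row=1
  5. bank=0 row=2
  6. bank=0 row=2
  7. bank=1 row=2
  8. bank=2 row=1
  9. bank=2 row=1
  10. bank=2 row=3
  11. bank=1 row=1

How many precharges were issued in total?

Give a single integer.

Answer: 4

Derivation:
Acc 1: bank2 row0 -> MISS (open row0); precharges=0
Acc 2: bank2 row1 -> MISS (open row1); precharges=1
Acc 3: bank1 row2 -> MISS (open row2); precharges=1
Acc 4: bank0 row1 -> MISS (open row1); precharges=1
Acc 5: bank0 row2 -> MISS (open row2); precharges=2
Acc 6: bank0 row2 -> HIT
Acc 7: bank1 row2 -> HIT
Acc 8: bank2 row1 -> HIT
Acc 9: bank2 row1 -> HIT
Acc 10: bank2 row3 -> MISS (open row3); precharges=3
Acc 11: bank1 row1 -> MISS (open row1); precharges=4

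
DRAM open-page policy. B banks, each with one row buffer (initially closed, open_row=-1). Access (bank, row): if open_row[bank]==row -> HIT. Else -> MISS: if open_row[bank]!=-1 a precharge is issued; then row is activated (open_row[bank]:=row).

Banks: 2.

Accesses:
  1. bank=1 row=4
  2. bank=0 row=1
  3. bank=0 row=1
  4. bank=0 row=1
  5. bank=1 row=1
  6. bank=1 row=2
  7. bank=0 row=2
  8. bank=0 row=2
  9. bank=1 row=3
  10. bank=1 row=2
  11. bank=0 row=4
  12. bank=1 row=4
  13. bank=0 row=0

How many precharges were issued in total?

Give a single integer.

Acc 1: bank1 row4 -> MISS (open row4); precharges=0
Acc 2: bank0 row1 -> MISS (open row1); precharges=0
Acc 3: bank0 row1 -> HIT
Acc 4: bank0 row1 -> HIT
Acc 5: bank1 row1 -> MISS (open row1); precharges=1
Acc 6: bank1 row2 -> MISS (open row2); precharges=2
Acc 7: bank0 row2 -> MISS (open row2); precharges=3
Acc 8: bank0 row2 -> HIT
Acc 9: bank1 row3 -> MISS (open row3); precharges=4
Acc 10: bank1 row2 -> MISS (open row2); precharges=5
Acc 11: bank0 row4 -> MISS (open row4); precharges=6
Acc 12: bank1 row4 -> MISS (open row4); precharges=7
Acc 13: bank0 row0 -> MISS (open row0); precharges=8

Answer: 8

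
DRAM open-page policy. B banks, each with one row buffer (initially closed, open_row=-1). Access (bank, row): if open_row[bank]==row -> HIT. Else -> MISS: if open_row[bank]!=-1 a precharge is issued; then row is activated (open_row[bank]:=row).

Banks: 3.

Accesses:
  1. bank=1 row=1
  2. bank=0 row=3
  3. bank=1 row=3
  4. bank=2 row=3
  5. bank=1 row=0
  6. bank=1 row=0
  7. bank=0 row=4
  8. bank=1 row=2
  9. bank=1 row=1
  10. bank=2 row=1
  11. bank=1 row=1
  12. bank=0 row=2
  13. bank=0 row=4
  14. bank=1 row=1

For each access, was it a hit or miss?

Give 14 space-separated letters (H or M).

Answer: M M M M M H M M M M H M M H

Derivation:
Acc 1: bank1 row1 -> MISS (open row1); precharges=0
Acc 2: bank0 row3 -> MISS (open row3); precharges=0
Acc 3: bank1 row3 -> MISS (open row3); precharges=1
Acc 4: bank2 row3 -> MISS (open row3); precharges=1
Acc 5: bank1 row0 -> MISS (open row0); precharges=2
Acc 6: bank1 row0 -> HIT
Acc 7: bank0 row4 -> MISS (open row4); precharges=3
Acc 8: bank1 row2 -> MISS (open row2); precharges=4
Acc 9: bank1 row1 -> MISS (open row1); precharges=5
Acc 10: bank2 row1 -> MISS (open row1); precharges=6
Acc 11: bank1 row1 -> HIT
Acc 12: bank0 row2 -> MISS (open row2); precharges=7
Acc 13: bank0 row4 -> MISS (open row4); precharges=8
Acc 14: bank1 row1 -> HIT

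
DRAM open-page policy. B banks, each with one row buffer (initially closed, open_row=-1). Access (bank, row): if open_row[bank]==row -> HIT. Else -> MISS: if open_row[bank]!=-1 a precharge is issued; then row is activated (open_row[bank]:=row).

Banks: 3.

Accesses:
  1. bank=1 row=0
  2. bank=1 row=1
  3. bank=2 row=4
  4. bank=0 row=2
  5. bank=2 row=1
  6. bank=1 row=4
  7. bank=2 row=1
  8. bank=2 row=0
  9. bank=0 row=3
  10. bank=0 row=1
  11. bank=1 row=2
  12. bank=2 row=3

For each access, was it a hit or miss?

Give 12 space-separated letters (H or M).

Acc 1: bank1 row0 -> MISS (open row0); precharges=0
Acc 2: bank1 row1 -> MISS (open row1); precharges=1
Acc 3: bank2 row4 -> MISS (open row4); precharges=1
Acc 4: bank0 row2 -> MISS (open row2); precharges=1
Acc 5: bank2 row1 -> MISS (open row1); precharges=2
Acc 6: bank1 row4 -> MISS (open row4); precharges=3
Acc 7: bank2 row1 -> HIT
Acc 8: bank2 row0 -> MISS (open row0); precharges=4
Acc 9: bank0 row3 -> MISS (open row3); precharges=5
Acc 10: bank0 row1 -> MISS (open row1); precharges=6
Acc 11: bank1 row2 -> MISS (open row2); precharges=7
Acc 12: bank2 row3 -> MISS (open row3); precharges=8

Answer: M M M M M M H M M M M M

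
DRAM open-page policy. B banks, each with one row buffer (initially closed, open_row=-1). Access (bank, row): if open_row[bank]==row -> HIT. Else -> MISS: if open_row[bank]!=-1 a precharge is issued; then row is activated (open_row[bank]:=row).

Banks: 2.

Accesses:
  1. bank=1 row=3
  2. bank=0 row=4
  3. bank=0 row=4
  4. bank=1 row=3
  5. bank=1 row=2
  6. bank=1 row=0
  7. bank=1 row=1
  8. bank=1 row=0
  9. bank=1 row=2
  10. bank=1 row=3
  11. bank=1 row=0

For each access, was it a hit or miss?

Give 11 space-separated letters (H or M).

Answer: M M H H M M M M M M M

Derivation:
Acc 1: bank1 row3 -> MISS (open row3); precharges=0
Acc 2: bank0 row4 -> MISS (open row4); precharges=0
Acc 3: bank0 row4 -> HIT
Acc 4: bank1 row3 -> HIT
Acc 5: bank1 row2 -> MISS (open row2); precharges=1
Acc 6: bank1 row0 -> MISS (open row0); precharges=2
Acc 7: bank1 row1 -> MISS (open row1); precharges=3
Acc 8: bank1 row0 -> MISS (open row0); precharges=4
Acc 9: bank1 row2 -> MISS (open row2); precharges=5
Acc 10: bank1 row3 -> MISS (open row3); precharges=6
Acc 11: bank1 row0 -> MISS (open row0); precharges=7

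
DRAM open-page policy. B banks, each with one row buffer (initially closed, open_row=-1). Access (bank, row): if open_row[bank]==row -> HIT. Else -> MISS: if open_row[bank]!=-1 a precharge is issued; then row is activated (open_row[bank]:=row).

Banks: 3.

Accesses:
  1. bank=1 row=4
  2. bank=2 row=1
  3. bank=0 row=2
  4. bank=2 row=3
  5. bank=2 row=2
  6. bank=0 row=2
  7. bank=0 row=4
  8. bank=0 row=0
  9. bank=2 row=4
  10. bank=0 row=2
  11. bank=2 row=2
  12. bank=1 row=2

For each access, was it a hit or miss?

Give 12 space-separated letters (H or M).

Acc 1: bank1 row4 -> MISS (open row4); precharges=0
Acc 2: bank2 row1 -> MISS (open row1); precharges=0
Acc 3: bank0 row2 -> MISS (open row2); precharges=0
Acc 4: bank2 row3 -> MISS (open row3); precharges=1
Acc 5: bank2 row2 -> MISS (open row2); precharges=2
Acc 6: bank0 row2 -> HIT
Acc 7: bank0 row4 -> MISS (open row4); precharges=3
Acc 8: bank0 row0 -> MISS (open row0); precharges=4
Acc 9: bank2 row4 -> MISS (open row4); precharges=5
Acc 10: bank0 row2 -> MISS (open row2); precharges=6
Acc 11: bank2 row2 -> MISS (open row2); precharges=7
Acc 12: bank1 row2 -> MISS (open row2); precharges=8

Answer: M M M M M H M M M M M M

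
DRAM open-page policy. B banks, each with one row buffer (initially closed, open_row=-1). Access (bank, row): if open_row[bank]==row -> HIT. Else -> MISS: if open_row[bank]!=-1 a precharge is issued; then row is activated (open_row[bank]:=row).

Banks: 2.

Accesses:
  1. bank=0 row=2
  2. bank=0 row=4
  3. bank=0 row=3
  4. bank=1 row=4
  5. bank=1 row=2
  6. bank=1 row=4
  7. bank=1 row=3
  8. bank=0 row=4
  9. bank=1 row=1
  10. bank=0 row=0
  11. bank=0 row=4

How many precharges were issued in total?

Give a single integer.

Answer: 9

Derivation:
Acc 1: bank0 row2 -> MISS (open row2); precharges=0
Acc 2: bank0 row4 -> MISS (open row4); precharges=1
Acc 3: bank0 row3 -> MISS (open row3); precharges=2
Acc 4: bank1 row4 -> MISS (open row4); precharges=2
Acc 5: bank1 row2 -> MISS (open row2); precharges=3
Acc 6: bank1 row4 -> MISS (open row4); precharges=4
Acc 7: bank1 row3 -> MISS (open row3); precharges=5
Acc 8: bank0 row4 -> MISS (open row4); precharges=6
Acc 9: bank1 row1 -> MISS (open row1); precharges=7
Acc 10: bank0 row0 -> MISS (open row0); precharges=8
Acc 11: bank0 row4 -> MISS (open row4); precharges=9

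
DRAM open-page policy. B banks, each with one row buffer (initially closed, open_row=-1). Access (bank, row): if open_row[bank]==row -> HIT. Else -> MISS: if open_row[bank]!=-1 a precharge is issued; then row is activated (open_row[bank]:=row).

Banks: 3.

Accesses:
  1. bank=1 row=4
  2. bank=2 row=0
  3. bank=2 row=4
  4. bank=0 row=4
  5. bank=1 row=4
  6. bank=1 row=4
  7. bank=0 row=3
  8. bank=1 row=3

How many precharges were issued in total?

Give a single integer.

Acc 1: bank1 row4 -> MISS (open row4); precharges=0
Acc 2: bank2 row0 -> MISS (open row0); precharges=0
Acc 3: bank2 row4 -> MISS (open row4); precharges=1
Acc 4: bank0 row4 -> MISS (open row4); precharges=1
Acc 5: bank1 row4 -> HIT
Acc 6: bank1 row4 -> HIT
Acc 7: bank0 row3 -> MISS (open row3); precharges=2
Acc 8: bank1 row3 -> MISS (open row3); precharges=3

Answer: 3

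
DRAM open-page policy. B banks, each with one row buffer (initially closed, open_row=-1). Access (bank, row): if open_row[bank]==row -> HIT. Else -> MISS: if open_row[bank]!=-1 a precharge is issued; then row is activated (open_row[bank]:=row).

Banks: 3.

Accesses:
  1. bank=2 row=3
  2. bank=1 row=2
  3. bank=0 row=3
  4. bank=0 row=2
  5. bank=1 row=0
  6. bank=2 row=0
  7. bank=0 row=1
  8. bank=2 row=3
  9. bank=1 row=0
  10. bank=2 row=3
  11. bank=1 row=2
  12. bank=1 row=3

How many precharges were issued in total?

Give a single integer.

Acc 1: bank2 row3 -> MISS (open row3); precharges=0
Acc 2: bank1 row2 -> MISS (open row2); precharges=0
Acc 3: bank0 row3 -> MISS (open row3); precharges=0
Acc 4: bank0 row2 -> MISS (open row2); precharges=1
Acc 5: bank1 row0 -> MISS (open row0); precharges=2
Acc 6: bank2 row0 -> MISS (open row0); precharges=3
Acc 7: bank0 row1 -> MISS (open row1); precharges=4
Acc 8: bank2 row3 -> MISS (open row3); precharges=5
Acc 9: bank1 row0 -> HIT
Acc 10: bank2 row3 -> HIT
Acc 11: bank1 row2 -> MISS (open row2); precharges=6
Acc 12: bank1 row3 -> MISS (open row3); precharges=7

Answer: 7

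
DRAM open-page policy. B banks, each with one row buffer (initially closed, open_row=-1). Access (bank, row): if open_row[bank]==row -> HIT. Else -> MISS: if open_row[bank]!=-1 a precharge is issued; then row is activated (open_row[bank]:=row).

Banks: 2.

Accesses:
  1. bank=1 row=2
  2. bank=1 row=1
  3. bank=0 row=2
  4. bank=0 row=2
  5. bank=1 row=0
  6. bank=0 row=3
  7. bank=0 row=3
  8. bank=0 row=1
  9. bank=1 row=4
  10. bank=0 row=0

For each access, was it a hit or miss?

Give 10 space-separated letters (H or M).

Acc 1: bank1 row2 -> MISS (open row2); precharges=0
Acc 2: bank1 row1 -> MISS (open row1); precharges=1
Acc 3: bank0 row2 -> MISS (open row2); precharges=1
Acc 4: bank0 row2 -> HIT
Acc 5: bank1 row0 -> MISS (open row0); precharges=2
Acc 6: bank0 row3 -> MISS (open row3); precharges=3
Acc 7: bank0 row3 -> HIT
Acc 8: bank0 row1 -> MISS (open row1); precharges=4
Acc 9: bank1 row4 -> MISS (open row4); precharges=5
Acc 10: bank0 row0 -> MISS (open row0); precharges=6

Answer: M M M H M M H M M M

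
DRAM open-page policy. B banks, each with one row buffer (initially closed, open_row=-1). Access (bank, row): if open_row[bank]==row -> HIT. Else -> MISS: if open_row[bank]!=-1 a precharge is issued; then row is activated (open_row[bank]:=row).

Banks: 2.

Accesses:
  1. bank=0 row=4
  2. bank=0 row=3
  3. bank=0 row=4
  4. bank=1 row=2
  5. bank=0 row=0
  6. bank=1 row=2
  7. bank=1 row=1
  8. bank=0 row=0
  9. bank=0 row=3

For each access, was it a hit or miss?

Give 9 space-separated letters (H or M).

Answer: M M M M M H M H M

Derivation:
Acc 1: bank0 row4 -> MISS (open row4); precharges=0
Acc 2: bank0 row3 -> MISS (open row3); precharges=1
Acc 3: bank0 row4 -> MISS (open row4); precharges=2
Acc 4: bank1 row2 -> MISS (open row2); precharges=2
Acc 5: bank0 row0 -> MISS (open row0); precharges=3
Acc 6: bank1 row2 -> HIT
Acc 7: bank1 row1 -> MISS (open row1); precharges=4
Acc 8: bank0 row0 -> HIT
Acc 9: bank0 row3 -> MISS (open row3); precharges=5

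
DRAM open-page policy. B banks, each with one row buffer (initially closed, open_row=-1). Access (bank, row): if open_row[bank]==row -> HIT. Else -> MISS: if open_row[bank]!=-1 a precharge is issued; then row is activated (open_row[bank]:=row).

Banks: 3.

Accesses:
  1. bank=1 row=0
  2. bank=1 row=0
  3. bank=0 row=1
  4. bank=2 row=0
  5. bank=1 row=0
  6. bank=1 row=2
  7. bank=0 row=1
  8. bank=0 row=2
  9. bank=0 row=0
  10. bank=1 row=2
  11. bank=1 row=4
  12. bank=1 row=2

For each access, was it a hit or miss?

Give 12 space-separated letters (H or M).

Answer: M H M M H M H M M H M M

Derivation:
Acc 1: bank1 row0 -> MISS (open row0); precharges=0
Acc 2: bank1 row0 -> HIT
Acc 3: bank0 row1 -> MISS (open row1); precharges=0
Acc 4: bank2 row0 -> MISS (open row0); precharges=0
Acc 5: bank1 row0 -> HIT
Acc 6: bank1 row2 -> MISS (open row2); precharges=1
Acc 7: bank0 row1 -> HIT
Acc 8: bank0 row2 -> MISS (open row2); precharges=2
Acc 9: bank0 row0 -> MISS (open row0); precharges=3
Acc 10: bank1 row2 -> HIT
Acc 11: bank1 row4 -> MISS (open row4); precharges=4
Acc 12: bank1 row2 -> MISS (open row2); precharges=5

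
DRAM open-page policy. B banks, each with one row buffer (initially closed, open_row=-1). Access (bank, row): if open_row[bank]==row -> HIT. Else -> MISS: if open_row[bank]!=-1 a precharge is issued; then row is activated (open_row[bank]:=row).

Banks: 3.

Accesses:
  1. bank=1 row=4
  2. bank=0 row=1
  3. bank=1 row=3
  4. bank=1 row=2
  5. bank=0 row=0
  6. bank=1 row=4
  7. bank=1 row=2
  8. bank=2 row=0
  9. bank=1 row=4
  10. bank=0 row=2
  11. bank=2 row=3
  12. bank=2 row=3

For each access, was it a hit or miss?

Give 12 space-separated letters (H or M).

Answer: M M M M M M M M M M M H

Derivation:
Acc 1: bank1 row4 -> MISS (open row4); precharges=0
Acc 2: bank0 row1 -> MISS (open row1); precharges=0
Acc 3: bank1 row3 -> MISS (open row3); precharges=1
Acc 4: bank1 row2 -> MISS (open row2); precharges=2
Acc 5: bank0 row0 -> MISS (open row0); precharges=3
Acc 6: bank1 row4 -> MISS (open row4); precharges=4
Acc 7: bank1 row2 -> MISS (open row2); precharges=5
Acc 8: bank2 row0 -> MISS (open row0); precharges=5
Acc 9: bank1 row4 -> MISS (open row4); precharges=6
Acc 10: bank0 row2 -> MISS (open row2); precharges=7
Acc 11: bank2 row3 -> MISS (open row3); precharges=8
Acc 12: bank2 row3 -> HIT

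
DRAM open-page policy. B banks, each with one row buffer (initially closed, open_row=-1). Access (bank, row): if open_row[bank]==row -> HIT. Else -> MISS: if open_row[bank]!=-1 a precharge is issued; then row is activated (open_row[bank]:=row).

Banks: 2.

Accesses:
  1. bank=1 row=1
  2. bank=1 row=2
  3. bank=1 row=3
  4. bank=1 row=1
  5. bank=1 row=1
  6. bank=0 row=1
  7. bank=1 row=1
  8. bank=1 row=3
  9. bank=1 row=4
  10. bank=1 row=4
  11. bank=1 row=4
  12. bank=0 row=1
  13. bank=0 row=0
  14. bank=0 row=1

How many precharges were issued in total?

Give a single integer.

Acc 1: bank1 row1 -> MISS (open row1); precharges=0
Acc 2: bank1 row2 -> MISS (open row2); precharges=1
Acc 3: bank1 row3 -> MISS (open row3); precharges=2
Acc 4: bank1 row1 -> MISS (open row1); precharges=3
Acc 5: bank1 row1 -> HIT
Acc 6: bank0 row1 -> MISS (open row1); precharges=3
Acc 7: bank1 row1 -> HIT
Acc 8: bank1 row3 -> MISS (open row3); precharges=4
Acc 9: bank1 row4 -> MISS (open row4); precharges=5
Acc 10: bank1 row4 -> HIT
Acc 11: bank1 row4 -> HIT
Acc 12: bank0 row1 -> HIT
Acc 13: bank0 row0 -> MISS (open row0); precharges=6
Acc 14: bank0 row1 -> MISS (open row1); precharges=7

Answer: 7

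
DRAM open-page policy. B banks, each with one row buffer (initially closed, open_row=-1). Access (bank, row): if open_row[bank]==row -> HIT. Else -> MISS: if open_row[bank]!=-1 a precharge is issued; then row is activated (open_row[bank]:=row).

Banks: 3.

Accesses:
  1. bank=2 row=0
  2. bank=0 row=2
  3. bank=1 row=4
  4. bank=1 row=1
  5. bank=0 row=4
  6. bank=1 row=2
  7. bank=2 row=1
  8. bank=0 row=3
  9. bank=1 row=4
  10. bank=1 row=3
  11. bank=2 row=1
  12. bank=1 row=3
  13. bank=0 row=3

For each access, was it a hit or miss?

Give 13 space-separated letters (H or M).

Answer: M M M M M M M M M M H H H

Derivation:
Acc 1: bank2 row0 -> MISS (open row0); precharges=0
Acc 2: bank0 row2 -> MISS (open row2); precharges=0
Acc 3: bank1 row4 -> MISS (open row4); precharges=0
Acc 4: bank1 row1 -> MISS (open row1); precharges=1
Acc 5: bank0 row4 -> MISS (open row4); precharges=2
Acc 6: bank1 row2 -> MISS (open row2); precharges=3
Acc 7: bank2 row1 -> MISS (open row1); precharges=4
Acc 8: bank0 row3 -> MISS (open row3); precharges=5
Acc 9: bank1 row4 -> MISS (open row4); precharges=6
Acc 10: bank1 row3 -> MISS (open row3); precharges=7
Acc 11: bank2 row1 -> HIT
Acc 12: bank1 row3 -> HIT
Acc 13: bank0 row3 -> HIT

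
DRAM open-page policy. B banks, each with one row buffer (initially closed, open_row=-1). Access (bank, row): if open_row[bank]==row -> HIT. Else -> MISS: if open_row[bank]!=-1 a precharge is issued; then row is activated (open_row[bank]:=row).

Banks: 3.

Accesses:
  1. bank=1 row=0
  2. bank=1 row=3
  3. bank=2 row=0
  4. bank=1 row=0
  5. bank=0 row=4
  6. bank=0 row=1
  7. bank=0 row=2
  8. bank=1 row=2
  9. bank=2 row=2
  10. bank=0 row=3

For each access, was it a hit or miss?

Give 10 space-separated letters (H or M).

Answer: M M M M M M M M M M

Derivation:
Acc 1: bank1 row0 -> MISS (open row0); precharges=0
Acc 2: bank1 row3 -> MISS (open row3); precharges=1
Acc 3: bank2 row0 -> MISS (open row0); precharges=1
Acc 4: bank1 row0 -> MISS (open row0); precharges=2
Acc 5: bank0 row4 -> MISS (open row4); precharges=2
Acc 6: bank0 row1 -> MISS (open row1); precharges=3
Acc 7: bank0 row2 -> MISS (open row2); precharges=4
Acc 8: bank1 row2 -> MISS (open row2); precharges=5
Acc 9: bank2 row2 -> MISS (open row2); precharges=6
Acc 10: bank0 row3 -> MISS (open row3); precharges=7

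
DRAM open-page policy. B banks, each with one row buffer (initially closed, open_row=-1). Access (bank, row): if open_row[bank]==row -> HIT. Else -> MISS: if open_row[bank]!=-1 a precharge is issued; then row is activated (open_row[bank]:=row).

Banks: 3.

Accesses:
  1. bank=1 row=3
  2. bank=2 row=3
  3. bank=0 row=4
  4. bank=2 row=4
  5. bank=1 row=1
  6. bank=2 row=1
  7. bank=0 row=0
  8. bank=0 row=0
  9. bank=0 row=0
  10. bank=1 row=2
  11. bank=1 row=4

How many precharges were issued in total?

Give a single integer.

Acc 1: bank1 row3 -> MISS (open row3); precharges=0
Acc 2: bank2 row3 -> MISS (open row3); precharges=0
Acc 3: bank0 row4 -> MISS (open row4); precharges=0
Acc 4: bank2 row4 -> MISS (open row4); precharges=1
Acc 5: bank1 row1 -> MISS (open row1); precharges=2
Acc 6: bank2 row1 -> MISS (open row1); precharges=3
Acc 7: bank0 row0 -> MISS (open row0); precharges=4
Acc 8: bank0 row0 -> HIT
Acc 9: bank0 row0 -> HIT
Acc 10: bank1 row2 -> MISS (open row2); precharges=5
Acc 11: bank1 row4 -> MISS (open row4); precharges=6

Answer: 6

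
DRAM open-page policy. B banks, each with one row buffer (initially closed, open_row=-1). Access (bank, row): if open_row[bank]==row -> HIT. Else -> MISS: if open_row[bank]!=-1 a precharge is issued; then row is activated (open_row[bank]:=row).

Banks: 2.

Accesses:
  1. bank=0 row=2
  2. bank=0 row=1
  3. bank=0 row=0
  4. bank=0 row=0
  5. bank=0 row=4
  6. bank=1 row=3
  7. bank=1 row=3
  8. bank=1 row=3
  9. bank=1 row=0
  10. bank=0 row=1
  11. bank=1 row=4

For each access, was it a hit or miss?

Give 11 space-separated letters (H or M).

Answer: M M M H M M H H M M M

Derivation:
Acc 1: bank0 row2 -> MISS (open row2); precharges=0
Acc 2: bank0 row1 -> MISS (open row1); precharges=1
Acc 3: bank0 row0 -> MISS (open row0); precharges=2
Acc 4: bank0 row0 -> HIT
Acc 5: bank0 row4 -> MISS (open row4); precharges=3
Acc 6: bank1 row3 -> MISS (open row3); precharges=3
Acc 7: bank1 row3 -> HIT
Acc 8: bank1 row3 -> HIT
Acc 9: bank1 row0 -> MISS (open row0); precharges=4
Acc 10: bank0 row1 -> MISS (open row1); precharges=5
Acc 11: bank1 row4 -> MISS (open row4); precharges=6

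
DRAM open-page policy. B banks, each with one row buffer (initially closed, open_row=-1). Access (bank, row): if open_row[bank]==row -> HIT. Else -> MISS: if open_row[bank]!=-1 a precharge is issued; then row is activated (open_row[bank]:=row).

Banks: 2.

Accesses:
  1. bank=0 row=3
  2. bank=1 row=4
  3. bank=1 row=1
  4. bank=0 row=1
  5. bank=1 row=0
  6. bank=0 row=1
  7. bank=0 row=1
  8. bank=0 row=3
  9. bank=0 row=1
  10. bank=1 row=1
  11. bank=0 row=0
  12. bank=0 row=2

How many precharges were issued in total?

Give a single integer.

Acc 1: bank0 row3 -> MISS (open row3); precharges=0
Acc 2: bank1 row4 -> MISS (open row4); precharges=0
Acc 3: bank1 row1 -> MISS (open row1); precharges=1
Acc 4: bank0 row1 -> MISS (open row1); precharges=2
Acc 5: bank1 row0 -> MISS (open row0); precharges=3
Acc 6: bank0 row1 -> HIT
Acc 7: bank0 row1 -> HIT
Acc 8: bank0 row3 -> MISS (open row3); precharges=4
Acc 9: bank0 row1 -> MISS (open row1); precharges=5
Acc 10: bank1 row1 -> MISS (open row1); precharges=6
Acc 11: bank0 row0 -> MISS (open row0); precharges=7
Acc 12: bank0 row2 -> MISS (open row2); precharges=8

Answer: 8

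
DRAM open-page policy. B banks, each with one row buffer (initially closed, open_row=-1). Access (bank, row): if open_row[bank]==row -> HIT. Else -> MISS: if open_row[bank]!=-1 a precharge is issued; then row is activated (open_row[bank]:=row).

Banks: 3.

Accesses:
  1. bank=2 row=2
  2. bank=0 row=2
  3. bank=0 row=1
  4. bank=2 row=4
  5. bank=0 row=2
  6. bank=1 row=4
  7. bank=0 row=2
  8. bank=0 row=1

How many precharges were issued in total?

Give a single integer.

Answer: 4

Derivation:
Acc 1: bank2 row2 -> MISS (open row2); precharges=0
Acc 2: bank0 row2 -> MISS (open row2); precharges=0
Acc 3: bank0 row1 -> MISS (open row1); precharges=1
Acc 4: bank2 row4 -> MISS (open row4); precharges=2
Acc 5: bank0 row2 -> MISS (open row2); precharges=3
Acc 6: bank1 row4 -> MISS (open row4); precharges=3
Acc 7: bank0 row2 -> HIT
Acc 8: bank0 row1 -> MISS (open row1); precharges=4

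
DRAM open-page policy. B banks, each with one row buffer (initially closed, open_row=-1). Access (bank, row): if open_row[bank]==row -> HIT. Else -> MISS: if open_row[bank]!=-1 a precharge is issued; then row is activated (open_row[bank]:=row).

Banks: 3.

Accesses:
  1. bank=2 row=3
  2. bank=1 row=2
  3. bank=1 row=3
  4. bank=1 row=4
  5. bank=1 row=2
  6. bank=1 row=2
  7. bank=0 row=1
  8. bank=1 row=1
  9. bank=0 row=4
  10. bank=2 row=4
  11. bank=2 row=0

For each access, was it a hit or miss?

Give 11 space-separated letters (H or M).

Answer: M M M M M H M M M M M

Derivation:
Acc 1: bank2 row3 -> MISS (open row3); precharges=0
Acc 2: bank1 row2 -> MISS (open row2); precharges=0
Acc 3: bank1 row3 -> MISS (open row3); precharges=1
Acc 4: bank1 row4 -> MISS (open row4); precharges=2
Acc 5: bank1 row2 -> MISS (open row2); precharges=3
Acc 6: bank1 row2 -> HIT
Acc 7: bank0 row1 -> MISS (open row1); precharges=3
Acc 8: bank1 row1 -> MISS (open row1); precharges=4
Acc 9: bank0 row4 -> MISS (open row4); precharges=5
Acc 10: bank2 row4 -> MISS (open row4); precharges=6
Acc 11: bank2 row0 -> MISS (open row0); precharges=7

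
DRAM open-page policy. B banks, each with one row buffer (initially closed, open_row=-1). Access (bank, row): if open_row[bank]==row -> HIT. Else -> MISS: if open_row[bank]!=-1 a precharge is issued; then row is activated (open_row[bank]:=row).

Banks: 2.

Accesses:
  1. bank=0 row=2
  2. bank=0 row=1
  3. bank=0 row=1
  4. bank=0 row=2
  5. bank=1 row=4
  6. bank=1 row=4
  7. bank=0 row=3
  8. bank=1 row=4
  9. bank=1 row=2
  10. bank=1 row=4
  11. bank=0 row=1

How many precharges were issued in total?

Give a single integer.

Acc 1: bank0 row2 -> MISS (open row2); precharges=0
Acc 2: bank0 row1 -> MISS (open row1); precharges=1
Acc 3: bank0 row1 -> HIT
Acc 4: bank0 row2 -> MISS (open row2); precharges=2
Acc 5: bank1 row4 -> MISS (open row4); precharges=2
Acc 6: bank1 row4 -> HIT
Acc 7: bank0 row3 -> MISS (open row3); precharges=3
Acc 8: bank1 row4 -> HIT
Acc 9: bank1 row2 -> MISS (open row2); precharges=4
Acc 10: bank1 row4 -> MISS (open row4); precharges=5
Acc 11: bank0 row1 -> MISS (open row1); precharges=6

Answer: 6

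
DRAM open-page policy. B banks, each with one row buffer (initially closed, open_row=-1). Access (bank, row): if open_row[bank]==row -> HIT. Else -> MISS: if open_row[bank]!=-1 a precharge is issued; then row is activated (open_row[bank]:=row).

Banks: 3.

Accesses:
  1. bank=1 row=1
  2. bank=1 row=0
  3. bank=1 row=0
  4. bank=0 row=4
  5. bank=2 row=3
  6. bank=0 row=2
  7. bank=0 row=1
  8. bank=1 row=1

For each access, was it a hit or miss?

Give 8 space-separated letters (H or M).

Answer: M M H M M M M M

Derivation:
Acc 1: bank1 row1 -> MISS (open row1); precharges=0
Acc 2: bank1 row0 -> MISS (open row0); precharges=1
Acc 3: bank1 row0 -> HIT
Acc 4: bank0 row4 -> MISS (open row4); precharges=1
Acc 5: bank2 row3 -> MISS (open row3); precharges=1
Acc 6: bank0 row2 -> MISS (open row2); precharges=2
Acc 7: bank0 row1 -> MISS (open row1); precharges=3
Acc 8: bank1 row1 -> MISS (open row1); precharges=4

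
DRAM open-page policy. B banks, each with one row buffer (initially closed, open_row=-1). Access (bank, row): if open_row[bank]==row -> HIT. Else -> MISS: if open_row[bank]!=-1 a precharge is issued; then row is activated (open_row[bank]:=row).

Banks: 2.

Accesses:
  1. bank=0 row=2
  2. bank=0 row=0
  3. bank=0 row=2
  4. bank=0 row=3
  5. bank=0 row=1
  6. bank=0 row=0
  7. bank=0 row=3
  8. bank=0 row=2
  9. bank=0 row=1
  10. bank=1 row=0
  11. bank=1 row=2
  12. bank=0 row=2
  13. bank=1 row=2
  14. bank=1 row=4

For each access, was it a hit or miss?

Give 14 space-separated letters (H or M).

Acc 1: bank0 row2 -> MISS (open row2); precharges=0
Acc 2: bank0 row0 -> MISS (open row0); precharges=1
Acc 3: bank0 row2 -> MISS (open row2); precharges=2
Acc 4: bank0 row3 -> MISS (open row3); precharges=3
Acc 5: bank0 row1 -> MISS (open row1); precharges=4
Acc 6: bank0 row0 -> MISS (open row0); precharges=5
Acc 7: bank0 row3 -> MISS (open row3); precharges=6
Acc 8: bank0 row2 -> MISS (open row2); precharges=7
Acc 9: bank0 row1 -> MISS (open row1); precharges=8
Acc 10: bank1 row0 -> MISS (open row0); precharges=8
Acc 11: bank1 row2 -> MISS (open row2); precharges=9
Acc 12: bank0 row2 -> MISS (open row2); precharges=10
Acc 13: bank1 row2 -> HIT
Acc 14: bank1 row4 -> MISS (open row4); precharges=11

Answer: M M M M M M M M M M M M H M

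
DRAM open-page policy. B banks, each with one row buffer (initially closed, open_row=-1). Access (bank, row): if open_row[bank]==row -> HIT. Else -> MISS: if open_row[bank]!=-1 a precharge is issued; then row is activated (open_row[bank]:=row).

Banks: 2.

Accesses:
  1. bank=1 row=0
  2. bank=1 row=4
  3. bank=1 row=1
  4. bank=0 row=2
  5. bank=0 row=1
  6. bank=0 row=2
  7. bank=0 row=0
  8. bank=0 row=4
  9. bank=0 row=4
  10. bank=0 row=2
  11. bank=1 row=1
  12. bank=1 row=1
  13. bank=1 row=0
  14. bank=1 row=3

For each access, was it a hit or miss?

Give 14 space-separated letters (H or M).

Acc 1: bank1 row0 -> MISS (open row0); precharges=0
Acc 2: bank1 row4 -> MISS (open row4); precharges=1
Acc 3: bank1 row1 -> MISS (open row1); precharges=2
Acc 4: bank0 row2 -> MISS (open row2); precharges=2
Acc 5: bank0 row1 -> MISS (open row1); precharges=3
Acc 6: bank0 row2 -> MISS (open row2); precharges=4
Acc 7: bank0 row0 -> MISS (open row0); precharges=5
Acc 8: bank0 row4 -> MISS (open row4); precharges=6
Acc 9: bank0 row4 -> HIT
Acc 10: bank0 row2 -> MISS (open row2); precharges=7
Acc 11: bank1 row1 -> HIT
Acc 12: bank1 row1 -> HIT
Acc 13: bank1 row0 -> MISS (open row0); precharges=8
Acc 14: bank1 row3 -> MISS (open row3); precharges=9

Answer: M M M M M M M M H M H H M M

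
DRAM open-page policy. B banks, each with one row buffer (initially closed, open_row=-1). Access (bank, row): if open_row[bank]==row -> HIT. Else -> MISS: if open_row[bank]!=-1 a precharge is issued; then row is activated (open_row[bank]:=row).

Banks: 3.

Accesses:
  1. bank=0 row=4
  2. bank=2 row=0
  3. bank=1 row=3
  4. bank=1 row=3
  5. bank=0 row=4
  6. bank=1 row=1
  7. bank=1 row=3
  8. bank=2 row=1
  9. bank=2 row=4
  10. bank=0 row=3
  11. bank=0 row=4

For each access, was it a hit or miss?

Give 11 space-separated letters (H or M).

Acc 1: bank0 row4 -> MISS (open row4); precharges=0
Acc 2: bank2 row0 -> MISS (open row0); precharges=0
Acc 3: bank1 row3 -> MISS (open row3); precharges=0
Acc 4: bank1 row3 -> HIT
Acc 5: bank0 row4 -> HIT
Acc 6: bank1 row1 -> MISS (open row1); precharges=1
Acc 7: bank1 row3 -> MISS (open row3); precharges=2
Acc 8: bank2 row1 -> MISS (open row1); precharges=3
Acc 9: bank2 row4 -> MISS (open row4); precharges=4
Acc 10: bank0 row3 -> MISS (open row3); precharges=5
Acc 11: bank0 row4 -> MISS (open row4); precharges=6

Answer: M M M H H M M M M M M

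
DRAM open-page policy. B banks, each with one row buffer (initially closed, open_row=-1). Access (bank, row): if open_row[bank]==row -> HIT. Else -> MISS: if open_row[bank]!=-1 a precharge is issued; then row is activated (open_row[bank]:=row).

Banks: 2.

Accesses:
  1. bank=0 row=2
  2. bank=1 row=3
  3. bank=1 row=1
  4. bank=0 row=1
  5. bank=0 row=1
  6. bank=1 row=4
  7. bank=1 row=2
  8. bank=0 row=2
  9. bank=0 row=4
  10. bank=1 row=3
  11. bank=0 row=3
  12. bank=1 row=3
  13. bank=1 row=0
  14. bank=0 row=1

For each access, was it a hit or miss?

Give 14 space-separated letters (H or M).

Answer: M M M M H M M M M M M H M M

Derivation:
Acc 1: bank0 row2 -> MISS (open row2); precharges=0
Acc 2: bank1 row3 -> MISS (open row3); precharges=0
Acc 3: bank1 row1 -> MISS (open row1); precharges=1
Acc 4: bank0 row1 -> MISS (open row1); precharges=2
Acc 5: bank0 row1 -> HIT
Acc 6: bank1 row4 -> MISS (open row4); precharges=3
Acc 7: bank1 row2 -> MISS (open row2); precharges=4
Acc 8: bank0 row2 -> MISS (open row2); precharges=5
Acc 9: bank0 row4 -> MISS (open row4); precharges=6
Acc 10: bank1 row3 -> MISS (open row3); precharges=7
Acc 11: bank0 row3 -> MISS (open row3); precharges=8
Acc 12: bank1 row3 -> HIT
Acc 13: bank1 row0 -> MISS (open row0); precharges=9
Acc 14: bank0 row1 -> MISS (open row1); precharges=10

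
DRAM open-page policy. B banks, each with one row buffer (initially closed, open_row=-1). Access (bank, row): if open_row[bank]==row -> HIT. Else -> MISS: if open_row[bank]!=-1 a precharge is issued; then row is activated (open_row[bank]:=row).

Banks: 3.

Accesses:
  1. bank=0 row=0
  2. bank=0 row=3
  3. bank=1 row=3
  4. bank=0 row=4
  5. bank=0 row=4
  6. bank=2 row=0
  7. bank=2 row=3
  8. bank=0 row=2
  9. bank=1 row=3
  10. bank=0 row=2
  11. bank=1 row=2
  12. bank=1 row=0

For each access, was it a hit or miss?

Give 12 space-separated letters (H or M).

Answer: M M M M H M M M H H M M

Derivation:
Acc 1: bank0 row0 -> MISS (open row0); precharges=0
Acc 2: bank0 row3 -> MISS (open row3); precharges=1
Acc 3: bank1 row3 -> MISS (open row3); precharges=1
Acc 4: bank0 row4 -> MISS (open row4); precharges=2
Acc 5: bank0 row4 -> HIT
Acc 6: bank2 row0 -> MISS (open row0); precharges=2
Acc 7: bank2 row3 -> MISS (open row3); precharges=3
Acc 8: bank0 row2 -> MISS (open row2); precharges=4
Acc 9: bank1 row3 -> HIT
Acc 10: bank0 row2 -> HIT
Acc 11: bank1 row2 -> MISS (open row2); precharges=5
Acc 12: bank1 row0 -> MISS (open row0); precharges=6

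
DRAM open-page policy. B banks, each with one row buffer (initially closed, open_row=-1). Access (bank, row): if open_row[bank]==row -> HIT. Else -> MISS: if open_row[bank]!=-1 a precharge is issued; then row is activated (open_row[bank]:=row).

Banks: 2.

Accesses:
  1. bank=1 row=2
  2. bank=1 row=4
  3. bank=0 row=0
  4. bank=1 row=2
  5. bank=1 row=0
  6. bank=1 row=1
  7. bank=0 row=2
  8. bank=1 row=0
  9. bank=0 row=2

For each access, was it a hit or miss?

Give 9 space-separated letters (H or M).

Answer: M M M M M M M M H

Derivation:
Acc 1: bank1 row2 -> MISS (open row2); precharges=0
Acc 2: bank1 row4 -> MISS (open row4); precharges=1
Acc 3: bank0 row0 -> MISS (open row0); precharges=1
Acc 4: bank1 row2 -> MISS (open row2); precharges=2
Acc 5: bank1 row0 -> MISS (open row0); precharges=3
Acc 6: bank1 row1 -> MISS (open row1); precharges=4
Acc 7: bank0 row2 -> MISS (open row2); precharges=5
Acc 8: bank1 row0 -> MISS (open row0); precharges=6
Acc 9: bank0 row2 -> HIT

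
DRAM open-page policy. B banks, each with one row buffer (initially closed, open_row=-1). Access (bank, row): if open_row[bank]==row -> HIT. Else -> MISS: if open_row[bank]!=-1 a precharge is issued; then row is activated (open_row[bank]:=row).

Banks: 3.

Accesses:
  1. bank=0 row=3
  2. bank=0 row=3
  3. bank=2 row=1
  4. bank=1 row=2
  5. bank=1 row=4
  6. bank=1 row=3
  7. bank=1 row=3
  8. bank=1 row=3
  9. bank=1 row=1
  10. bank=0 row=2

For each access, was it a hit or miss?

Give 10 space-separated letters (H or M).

Answer: M H M M M M H H M M

Derivation:
Acc 1: bank0 row3 -> MISS (open row3); precharges=0
Acc 2: bank0 row3 -> HIT
Acc 3: bank2 row1 -> MISS (open row1); precharges=0
Acc 4: bank1 row2 -> MISS (open row2); precharges=0
Acc 5: bank1 row4 -> MISS (open row4); precharges=1
Acc 6: bank1 row3 -> MISS (open row3); precharges=2
Acc 7: bank1 row3 -> HIT
Acc 8: bank1 row3 -> HIT
Acc 9: bank1 row1 -> MISS (open row1); precharges=3
Acc 10: bank0 row2 -> MISS (open row2); precharges=4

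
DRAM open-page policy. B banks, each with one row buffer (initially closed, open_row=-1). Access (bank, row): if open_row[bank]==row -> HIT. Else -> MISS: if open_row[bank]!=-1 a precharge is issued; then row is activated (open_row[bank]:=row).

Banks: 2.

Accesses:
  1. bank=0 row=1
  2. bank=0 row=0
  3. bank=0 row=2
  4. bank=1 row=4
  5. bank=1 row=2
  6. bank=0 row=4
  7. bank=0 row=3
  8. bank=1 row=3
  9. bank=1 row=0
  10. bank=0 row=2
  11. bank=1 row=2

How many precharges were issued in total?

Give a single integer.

Acc 1: bank0 row1 -> MISS (open row1); precharges=0
Acc 2: bank0 row0 -> MISS (open row0); precharges=1
Acc 3: bank0 row2 -> MISS (open row2); precharges=2
Acc 4: bank1 row4 -> MISS (open row4); precharges=2
Acc 5: bank1 row2 -> MISS (open row2); precharges=3
Acc 6: bank0 row4 -> MISS (open row4); precharges=4
Acc 7: bank0 row3 -> MISS (open row3); precharges=5
Acc 8: bank1 row3 -> MISS (open row3); precharges=6
Acc 9: bank1 row0 -> MISS (open row0); precharges=7
Acc 10: bank0 row2 -> MISS (open row2); precharges=8
Acc 11: bank1 row2 -> MISS (open row2); precharges=9

Answer: 9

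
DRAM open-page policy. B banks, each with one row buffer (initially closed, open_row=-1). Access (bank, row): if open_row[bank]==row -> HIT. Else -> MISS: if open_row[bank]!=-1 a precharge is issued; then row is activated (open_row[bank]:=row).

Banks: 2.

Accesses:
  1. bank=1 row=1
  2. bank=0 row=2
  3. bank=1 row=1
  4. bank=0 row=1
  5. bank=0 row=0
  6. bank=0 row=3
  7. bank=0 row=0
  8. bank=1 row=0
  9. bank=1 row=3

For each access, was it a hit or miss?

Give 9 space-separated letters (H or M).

Acc 1: bank1 row1 -> MISS (open row1); precharges=0
Acc 2: bank0 row2 -> MISS (open row2); precharges=0
Acc 3: bank1 row1 -> HIT
Acc 4: bank0 row1 -> MISS (open row1); precharges=1
Acc 5: bank0 row0 -> MISS (open row0); precharges=2
Acc 6: bank0 row3 -> MISS (open row3); precharges=3
Acc 7: bank0 row0 -> MISS (open row0); precharges=4
Acc 8: bank1 row0 -> MISS (open row0); precharges=5
Acc 9: bank1 row3 -> MISS (open row3); precharges=6

Answer: M M H M M M M M M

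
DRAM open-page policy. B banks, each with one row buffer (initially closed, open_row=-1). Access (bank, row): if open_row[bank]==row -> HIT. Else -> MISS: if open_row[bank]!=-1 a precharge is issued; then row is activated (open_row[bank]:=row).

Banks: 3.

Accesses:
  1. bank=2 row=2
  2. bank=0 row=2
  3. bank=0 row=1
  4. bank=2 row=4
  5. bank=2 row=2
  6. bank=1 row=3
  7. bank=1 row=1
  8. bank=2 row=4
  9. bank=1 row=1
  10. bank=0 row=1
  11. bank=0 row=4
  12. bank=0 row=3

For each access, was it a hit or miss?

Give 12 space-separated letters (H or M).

Acc 1: bank2 row2 -> MISS (open row2); precharges=0
Acc 2: bank0 row2 -> MISS (open row2); precharges=0
Acc 3: bank0 row1 -> MISS (open row1); precharges=1
Acc 4: bank2 row4 -> MISS (open row4); precharges=2
Acc 5: bank2 row2 -> MISS (open row2); precharges=3
Acc 6: bank1 row3 -> MISS (open row3); precharges=3
Acc 7: bank1 row1 -> MISS (open row1); precharges=4
Acc 8: bank2 row4 -> MISS (open row4); precharges=5
Acc 9: bank1 row1 -> HIT
Acc 10: bank0 row1 -> HIT
Acc 11: bank0 row4 -> MISS (open row4); precharges=6
Acc 12: bank0 row3 -> MISS (open row3); precharges=7

Answer: M M M M M M M M H H M M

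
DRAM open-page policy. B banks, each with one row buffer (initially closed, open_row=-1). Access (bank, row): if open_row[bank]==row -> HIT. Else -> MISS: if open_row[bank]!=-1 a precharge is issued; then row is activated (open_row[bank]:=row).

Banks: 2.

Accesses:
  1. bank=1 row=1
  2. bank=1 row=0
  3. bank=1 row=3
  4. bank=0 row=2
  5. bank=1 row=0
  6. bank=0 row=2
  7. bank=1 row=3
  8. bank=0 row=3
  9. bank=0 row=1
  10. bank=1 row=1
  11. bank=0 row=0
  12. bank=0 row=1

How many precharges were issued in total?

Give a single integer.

Acc 1: bank1 row1 -> MISS (open row1); precharges=0
Acc 2: bank1 row0 -> MISS (open row0); precharges=1
Acc 3: bank1 row3 -> MISS (open row3); precharges=2
Acc 4: bank0 row2 -> MISS (open row2); precharges=2
Acc 5: bank1 row0 -> MISS (open row0); precharges=3
Acc 6: bank0 row2 -> HIT
Acc 7: bank1 row3 -> MISS (open row3); precharges=4
Acc 8: bank0 row3 -> MISS (open row3); precharges=5
Acc 9: bank0 row1 -> MISS (open row1); precharges=6
Acc 10: bank1 row1 -> MISS (open row1); precharges=7
Acc 11: bank0 row0 -> MISS (open row0); precharges=8
Acc 12: bank0 row1 -> MISS (open row1); precharges=9

Answer: 9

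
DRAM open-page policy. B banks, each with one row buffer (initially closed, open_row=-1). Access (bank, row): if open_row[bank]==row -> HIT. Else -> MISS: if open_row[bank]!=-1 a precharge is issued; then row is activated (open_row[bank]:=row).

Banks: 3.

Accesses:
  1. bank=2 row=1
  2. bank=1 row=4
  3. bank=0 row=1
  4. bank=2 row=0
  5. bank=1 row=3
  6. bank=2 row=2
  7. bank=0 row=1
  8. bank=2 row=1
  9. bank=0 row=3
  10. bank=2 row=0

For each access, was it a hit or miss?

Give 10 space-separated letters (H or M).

Acc 1: bank2 row1 -> MISS (open row1); precharges=0
Acc 2: bank1 row4 -> MISS (open row4); precharges=0
Acc 3: bank0 row1 -> MISS (open row1); precharges=0
Acc 4: bank2 row0 -> MISS (open row0); precharges=1
Acc 5: bank1 row3 -> MISS (open row3); precharges=2
Acc 6: bank2 row2 -> MISS (open row2); precharges=3
Acc 7: bank0 row1 -> HIT
Acc 8: bank2 row1 -> MISS (open row1); precharges=4
Acc 9: bank0 row3 -> MISS (open row3); precharges=5
Acc 10: bank2 row0 -> MISS (open row0); precharges=6

Answer: M M M M M M H M M M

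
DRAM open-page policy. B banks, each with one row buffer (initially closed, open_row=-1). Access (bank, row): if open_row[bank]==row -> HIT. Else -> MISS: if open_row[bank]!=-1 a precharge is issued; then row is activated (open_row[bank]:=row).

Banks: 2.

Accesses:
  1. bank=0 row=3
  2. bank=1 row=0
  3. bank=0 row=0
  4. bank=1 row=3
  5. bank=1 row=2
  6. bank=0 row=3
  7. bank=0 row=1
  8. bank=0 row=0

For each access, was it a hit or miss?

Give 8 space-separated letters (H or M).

Answer: M M M M M M M M

Derivation:
Acc 1: bank0 row3 -> MISS (open row3); precharges=0
Acc 2: bank1 row0 -> MISS (open row0); precharges=0
Acc 3: bank0 row0 -> MISS (open row0); precharges=1
Acc 4: bank1 row3 -> MISS (open row3); precharges=2
Acc 5: bank1 row2 -> MISS (open row2); precharges=3
Acc 6: bank0 row3 -> MISS (open row3); precharges=4
Acc 7: bank0 row1 -> MISS (open row1); precharges=5
Acc 8: bank0 row0 -> MISS (open row0); precharges=6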